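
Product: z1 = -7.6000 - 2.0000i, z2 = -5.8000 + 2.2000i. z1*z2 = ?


Real = -7.6*(-5.8) - (-2)*2.2 = 44.08 - (-4.4) = 48.48
Imag = -7.6*2.2 - (5.8)*(-2) = -16.72 + 11.6 = -5.12

48.4800 - 5.1200i


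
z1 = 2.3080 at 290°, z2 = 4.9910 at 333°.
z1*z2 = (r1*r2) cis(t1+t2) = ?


r = 2.3080 * 4.9910 = 11.5192
theta = 290° + 333° = 623° = 263° (mod 360)

11.5192 cis(263°)


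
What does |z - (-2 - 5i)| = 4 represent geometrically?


|z - z0| = r is a circle with center z0 and radius r.
Center = (-2, -5), radius = 4

Circle with center (-2, -5) and radius 4


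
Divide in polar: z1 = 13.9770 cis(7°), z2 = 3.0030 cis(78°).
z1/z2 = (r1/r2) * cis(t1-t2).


r = 13.9770 / 3.0030 = 4.6543
theta = 7° - 78° = -71° = 289° (mod 360)

4.6543 cis(289°)


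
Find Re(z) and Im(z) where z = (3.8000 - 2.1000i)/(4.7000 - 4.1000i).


Multiply by conjugate: (3.8000 - 2.1000i)(4.7000 + 4.1000i) / (4.7^2 + (-4.1)^2)
Numerator real = 3.8*4.7 - (2.1)*(-4.1) = 26.47
Numerator imag = -2.1*4.7 - 3.8*(-4.1) = 5.71
Denominator = 38.9
Re(z) = 26.47/38.9 = 0.6805
Im(z) = 5.71/38.9 = 0.1468

Re(z) = 0.6805, Im(z) = 0.1468


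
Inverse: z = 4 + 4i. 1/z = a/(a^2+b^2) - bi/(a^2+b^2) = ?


|z|^2 = 16+16 = 32
1/z = (4 - 4i)/32

1/z = 0.1250 - 0.1250i


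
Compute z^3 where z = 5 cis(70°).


r^3 = 5^3 = 125
n*theta = 3*70° = 210° = 210° (mod 360)
a = 125*cos(210°) = -108.2532
b = 125*sin(210°) = -62.5000

125 cis(210°) = -108.2532 - 62.5000i


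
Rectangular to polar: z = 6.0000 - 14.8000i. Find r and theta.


r = sqrt(36+219.04) = sqrt(255.04) = 15.9700
theta = atan2(-14.8, 6) = -67.9321 degrees

r = 15.9700, theta = -67.9321 degrees


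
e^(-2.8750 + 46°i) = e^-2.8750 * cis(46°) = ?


e^-2.8750 = 0.0564
cos(46°) = 0.6947
sin(46°) = 0.7193
Real = 0.0564*0.6947 = 0.0392
Imag = 0.0564*0.7193 = 0.0406

0.0392 + 0.0406i


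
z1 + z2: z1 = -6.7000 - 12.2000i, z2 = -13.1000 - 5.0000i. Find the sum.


Real: -6.7 - 13.1 = -19.8
Imag: -12.2 - 5 = -17.2

-19.8000 - 17.2000i


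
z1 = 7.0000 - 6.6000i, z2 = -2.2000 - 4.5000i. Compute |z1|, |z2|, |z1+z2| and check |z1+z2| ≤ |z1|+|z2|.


|z1| = sqrt(7^2 + (-6.6)^2) = sqrt(92.56) = 9.6208
|z2| = sqrt((-2.2)^2 + (-4.5)^2) = sqrt(25.09) = 5.0090
z1+z2 = 4.8000 - 11.1000i
|z1+z2| = sqrt(146.25) = 12.0934
|z1|+|z2| = 9.6208 + 5.0090 = 14.6298

|z1+z2| = 12.0934 ≤ |z1|+|z2| = 14.6298 (verified)


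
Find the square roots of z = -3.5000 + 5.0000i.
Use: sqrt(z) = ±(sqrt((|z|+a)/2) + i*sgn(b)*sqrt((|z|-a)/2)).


|z| = sqrt(12.25+25) = 6.1033
sqrt((|z|+a)/2) = sqrt((6.1033+(-3.5))/2) = sqrt(1.3016) = 1.1409
sqrt((|z|-a)/2) = sqrt((6.1033-(-3.5))/2) = sqrt(4.8016) = 2.1913

±(1.1409 + 2.1913i) i.e. 1.1409 + 2.1913i and -1.1409 - 2.1913i


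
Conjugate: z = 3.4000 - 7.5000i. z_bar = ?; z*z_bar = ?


z_bar = 3.4000 + 7.5000i
z*z_bar = 3.4^2 + (-7.5)^2 = 11.56 + 56.25 = 67.81

z_bar = 3.4000 + 7.5000i, z*z_bar = 67.81


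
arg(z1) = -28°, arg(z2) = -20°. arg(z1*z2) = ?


arg(z1*z2) = -28° - 20° = -48°
Normalized to (-180°, 180°]: -48°

-48°


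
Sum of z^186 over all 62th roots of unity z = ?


The roots are w_k = w^k with w = e^(2*pi*i/62), and (w^k)^186 = (w^186)^k.
So S = 1 + u + u^2 + ... + u^(61) with u = w^186.
186 = 3*62 + 0, so 186 is a multiple of 62 and u = (w^62)^3 = 1.
Every one of the 62 terms equals 1: S = 62

S = 62


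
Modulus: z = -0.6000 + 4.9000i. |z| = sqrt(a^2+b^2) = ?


|z| = sqrt((-0.6)^2 + 4.9^2) = sqrt(0.36 + 24.01) = sqrt(24.37) = 4.9366

|z| = 4.9366


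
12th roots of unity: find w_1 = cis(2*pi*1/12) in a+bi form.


Angle = 360*1/12 = 30°
a = cos(30°) = 0.8660
b = sin(30°) = 0.5000

0.8660 + 0.5000i


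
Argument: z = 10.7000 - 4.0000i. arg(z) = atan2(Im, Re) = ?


Re = 10.7, Im = -4
arg = atan2(-4, 10.7) = -20.4973 degrees

arg(z) = -20.4973 degrees


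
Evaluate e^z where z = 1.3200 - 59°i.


e^1.3200 = 3.7434
cos(-59°) = 0.51504
sin(-59°) = -0.85717
Real = 3.7434*0.51504 = 1.9280
Imag = 3.7434*(-0.85717) = -3.2087

1.9280 - 3.2087i


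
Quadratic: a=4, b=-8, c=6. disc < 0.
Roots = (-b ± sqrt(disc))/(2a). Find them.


disc = (-8)^2 - 4*4*6 = 64 - 96 = -32
sqrt(|disc|) = sqrt(32) = 5.6569
Real part = 8/(2*4) = 1.0000
Imag part = 5.6569/(2*4) = 0.7071

1.0000 ± 0.7071i


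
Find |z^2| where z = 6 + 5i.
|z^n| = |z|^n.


|z| = sqrt(36+25) = sqrt(61) = 7.8102
|z^2| = |z|^2 = (sqrt(61))^2 = 61

|z^2| = 61


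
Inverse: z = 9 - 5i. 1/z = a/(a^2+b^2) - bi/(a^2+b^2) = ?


|z|^2 = 81+25 = 106
1/z = (9 + 5i)/106

1/z = 0.0849 + 0.0472i


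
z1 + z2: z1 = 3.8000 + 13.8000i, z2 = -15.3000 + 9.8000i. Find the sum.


Real: 3.8 - 15.3 = -11.5
Imag: 13.8 + 9.8 = 23.6

-11.5000 + 23.6000i


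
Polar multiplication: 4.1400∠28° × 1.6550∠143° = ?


r = 4.1400 * 1.6550 = 6.8517
theta = 28° + 143° = 171° = 171° (mod 360)

6.8517 cis(171°)


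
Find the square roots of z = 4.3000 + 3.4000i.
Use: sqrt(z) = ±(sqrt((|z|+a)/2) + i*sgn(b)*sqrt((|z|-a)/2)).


|z| = sqrt(18.49+11.56) = 5.4818
sqrt((|z|+a)/2) = sqrt((5.4818+4.3)/2) = sqrt(4.8909) = 2.2115
sqrt((|z|-a)/2) = sqrt((5.4818-4.3)/2) = sqrt(0.5909) = 0.7687

±(2.2115 + 0.7687i) i.e. 2.2115 + 0.7687i and -2.2115 - 0.7687i


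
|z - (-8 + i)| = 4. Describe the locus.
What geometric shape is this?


|z - z0| = r is a circle with center z0 and radius r.
Center = (-8, 1), radius = 4

Circle with center (-8, 1) and radius 4


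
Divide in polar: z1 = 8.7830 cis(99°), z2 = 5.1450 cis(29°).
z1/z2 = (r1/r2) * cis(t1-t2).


r = 8.7830 / 5.1450 = 1.7071
theta = 99° - 29° = 70° = 70° (mod 360)

1.7071 cis(70°)


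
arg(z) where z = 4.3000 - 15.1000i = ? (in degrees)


Re = 4.3, Im = -15.1
arg = atan2(-15.1, 4.3) = -74.1047 degrees

arg(z) = -74.1047 degrees


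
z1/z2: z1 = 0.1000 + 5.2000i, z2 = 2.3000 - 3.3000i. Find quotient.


Conjugate of z2 = 2.3000 + 3.3000i
Numerator: (0.1000 + 5.2000i)(2.3000 + 3.3000i) = -16.9300 + 12.2900i
Denominator: 2.3^2 + (-3.3)^2 = 16.18
Result = (-16.9300 + 12.2900i)/16.18

-1.0464 + 0.7596i


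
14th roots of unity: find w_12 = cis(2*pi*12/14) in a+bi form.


Angle = 360*12/14 = 308.5714°
a = cos(308.5714°) = 0.6235
b = sin(308.5714°) = -0.7818

0.6235 - 0.7818i


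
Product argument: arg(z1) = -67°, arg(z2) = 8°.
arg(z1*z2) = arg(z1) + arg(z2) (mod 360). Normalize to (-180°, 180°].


arg(z1*z2) = -67° + 8° = -59°
Normalized to (-180°, 180°]: -59°

-59°


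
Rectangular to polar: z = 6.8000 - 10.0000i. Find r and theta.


r = sqrt(46.24+100) = sqrt(146.24) = 12.0930
theta = atan2(-10, 6.8) = -55.7843 degrees

r = 12.0930, theta = -55.7843 degrees


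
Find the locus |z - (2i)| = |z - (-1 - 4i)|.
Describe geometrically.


Equal distances means the locus is the perpendicular bisector of z1 and z2.
Midpoint = ((0+(-1))/2, (2+(-4))/2) = (-0.5000, -1.0000)

Perpendicular bisector through (-0.5000, -1.0000)


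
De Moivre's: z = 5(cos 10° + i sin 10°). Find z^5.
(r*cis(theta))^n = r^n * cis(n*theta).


r^5 = 5^5 = 3125
n*theta = 5*10° = 50° = 50° (mod 360)
a = 3125*cos(50°) = 2008.7113
b = 3125*sin(50°) = 2393.8889

3125 cis(50°) = 2008.7113 + 2393.8889i


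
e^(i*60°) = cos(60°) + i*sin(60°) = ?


cos(60°) = 0.5000
sin(60°) = 0.8660

e^(i*60°) = 0.5000 + 0.8660i


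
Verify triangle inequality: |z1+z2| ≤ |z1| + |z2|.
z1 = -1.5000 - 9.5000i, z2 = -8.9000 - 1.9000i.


|z1| = sqrt((-1.5)^2 + (-9.5)^2) = sqrt(92.5) = 9.6177
|z2| = sqrt((-8.9)^2 + (-1.9)^2) = sqrt(82.82) = 9.1005
z1+z2 = -10.4000 - 11.4000i
|z1+z2| = sqrt(238.12) = 15.4311
|z1|+|z2| = 9.6177 + 9.1005 = 18.7182

|z1+z2| = 15.4311 ≤ |z1|+|z2| = 18.7182 (verified)


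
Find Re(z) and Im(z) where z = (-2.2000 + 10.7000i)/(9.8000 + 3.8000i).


Multiply by conjugate: (-2.2000 + 10.7000i)(9.8000 - 3.8000i) / (9.8^2 + 3.8^2)
Numerator real = -2.2*9.8 + 10.7*3.8 = 19.1
Numerator imag = 10.7*9.8 - (-2.2)*3.8 = 113.22
Denominator = 110.48
Re(z) = 19.1/110.48 = 0.1729
Im(z) = 113.22/110.48 = 1.0248

Re(z) = 0.1729, Im(z) = 1.0248


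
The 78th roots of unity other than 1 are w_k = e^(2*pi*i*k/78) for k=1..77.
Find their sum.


With w = e^(2*pi*i/78), all 78 of the 78th roots of unity w^0 = 1, w, ..., w^(77) sum to 0: 1 + w + ... + w^(77) = (1 - w^78)/(1 - w) = 0 since w^78 = 1, w ≠ 1.
Removing the root 1: w + w^2 + ... + w^(77) = 0 - 1 = -1

Sum = -1


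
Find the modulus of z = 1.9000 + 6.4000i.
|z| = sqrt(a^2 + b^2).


|z| = sqrt(1.9^2 + 6.4^2) = sqrt(3.61 + 40.96) = sqrt(44.57) = 6.6761

|z| = 6.6761


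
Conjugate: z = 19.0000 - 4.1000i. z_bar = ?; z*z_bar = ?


z_bar = 19.0000 + 4.1000i
z*z_bar = 19^2 + (-4.1)^2 = 361 + 16.81 = 377.81

z_bar = 19.0000 + 4.1000i, z*z_bar = 377.81


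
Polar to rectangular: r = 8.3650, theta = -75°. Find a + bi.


a = 8.3650*cos(-75°) = 8.3650*0.25882 = 2.1650
b = 8.3650*sin(-75°) = 8.3650*(-0.96593) = -8.0800

2.1650 - 8.0800i


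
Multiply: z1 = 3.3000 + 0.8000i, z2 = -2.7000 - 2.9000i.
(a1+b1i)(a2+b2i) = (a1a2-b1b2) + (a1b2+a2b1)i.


Real = 3.3*(-2.7) - 0.8*(-2.9) = -8.91 - (-2.32) = -6.59
Imag = 3.3*(-2.9) - (2.7)*0.8 = -9.57 - (2.16) = -11.73

-6.5900 - 11.7300i


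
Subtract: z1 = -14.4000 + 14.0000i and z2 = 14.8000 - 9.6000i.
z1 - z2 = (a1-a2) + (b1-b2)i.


Real: -14.4 - 14.8 = -29.2
Imag: 14 + 9.6 = 23.6

-29.2000 + 23.6000i


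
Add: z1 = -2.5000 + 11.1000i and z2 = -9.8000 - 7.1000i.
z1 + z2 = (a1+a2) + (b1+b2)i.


Real: -2.5 - 9.8 = -12.3
Imag: 11.1 - 7.1 = 4

-12.3000 + 4.0000i


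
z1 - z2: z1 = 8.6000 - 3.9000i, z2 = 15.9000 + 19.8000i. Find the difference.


Real: 8.6 - 15.9 = -7.3
Imag: -3.9 - 19.8 = -23.7

-7.3000 - 23.7000i


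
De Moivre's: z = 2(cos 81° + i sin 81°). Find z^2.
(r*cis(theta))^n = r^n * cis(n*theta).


r^2 = 2^2 = 4
n*theta = 2*81° = 162° = 162° (mod 360)
a = 4*cos(162°) = -3.8042
b = 4*sin(162°) = 1.2361

4 cis(162°) = -3.8042 + 1.2361i


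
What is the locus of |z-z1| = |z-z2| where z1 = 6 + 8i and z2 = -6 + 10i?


Equal distances means the locus is the perpendicular bisector of z1 and z2.
Midpoint = ((6+(-6))/2, (8+10)/2) = (0, 9.0000)

Perpendicular bisector through (0, 9.0000)


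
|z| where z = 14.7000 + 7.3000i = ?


|z| = sqrt(14.7^2 + 7.3^2) = sqrt(216.09 + 53.29) = sqrt(269.38) = 16.4128

|z| = 16.4128


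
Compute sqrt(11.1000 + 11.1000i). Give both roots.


|z| = sqrt(123.21+123.21) = 15.6978
sqrt((|z|+a)/2) = sqrt((15.6978+11.1)/2) = sqrt(13.3989) = 3.6604
sqrt((|z|-a)/2) = sqrt((15.6978-11.1)/2) = sqrt(2.2989) = 1.5162

±(3.6604 + 1.5162i) i.e. 3.6604 + 1.5162i and -3.6604 - 1.5162i


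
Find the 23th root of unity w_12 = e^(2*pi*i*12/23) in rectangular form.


Angle = 360*12/23 = 187.8261°
a = cos(187.8261°) = -0.9907
b = sin(187.8261°) = -0.1362

-0.9907 - 0.1362i


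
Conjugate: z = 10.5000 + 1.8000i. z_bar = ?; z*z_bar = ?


z_bar = 10.5000 - 1.8000i
z*z_bar = 10.5^2 + 1.8^2 = 110.25 + 3.24 = 113.49

z_bar = 10.5000 - 1.8000i, z*z_bar = 113.49


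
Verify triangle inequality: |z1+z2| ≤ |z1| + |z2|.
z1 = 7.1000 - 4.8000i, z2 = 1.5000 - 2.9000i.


|z1| = sqrt(7.1^2 + (-4.8)^2) = sqrt(73.45) = 8.5703
|z2| = sqrt(1.5^2 + (-2.9)^2) = sqrt(10.66) = 3.2650
z1+z2 = 8.6000 - 7.7000i
|z1+z2| = sqrt(133.25) = 11.5434
|z1|+|z2| = 8.5703 + 3.2650 = 11.8353

|z1+z2| = 11.5434 ≤ |z1|+|z2| = 11.8353 (verified)


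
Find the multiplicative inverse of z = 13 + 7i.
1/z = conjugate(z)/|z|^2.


|z|^2 = 169+49 = 218
1/z = (13 - 7i)/218

1/z = 0.0596 - 0.0321i


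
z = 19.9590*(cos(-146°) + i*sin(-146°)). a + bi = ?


a = 19.9590*cos(-146°) = 19.9590*(-0.82904) = -16.5468
b = 19.9590*sin(-146°) = 19.9590*(-0.55919) = -11.1609

-16.5468 - 11.1609i


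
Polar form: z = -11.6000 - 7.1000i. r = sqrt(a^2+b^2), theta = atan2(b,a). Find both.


r = sqrt(134.56+50.41) = sqrt(184.97) = 13.6004
theta = atan2(-7.1, -11.6) = -148.5305 degrees

r = 13.6004, theta = -148.5305 degrees


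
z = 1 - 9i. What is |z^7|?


|z| = sqrt(1+81) = sqrt(82) = 9.0554
|z^7| = |z|^7 = (sqrt(82))^7 = 82^3 * sqrt(82) = 551368*sqrt(82)

|z^7| = 551368*sqrt(82) ≈ 4992849.5928


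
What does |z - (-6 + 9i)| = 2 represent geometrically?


|z - z0| = r is a circle with center z0 and radius r.
Center = (-6, 9), radius = 2

Circle with center (-6, 9) and radius 2


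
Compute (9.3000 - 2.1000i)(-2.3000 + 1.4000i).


Real = 9.3*(-2.3) - (-2.1)*1.4 = -21.39 - (-2.94) = -18.45
Imag = 9.3*1.4 - (2.3)*(-2.1) = 13.02 + 4.83 = 17.85

-18.4500 + 17.8500i


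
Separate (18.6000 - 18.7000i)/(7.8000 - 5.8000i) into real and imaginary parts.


Multiply by conjugate: (18.6000 - 18.7000i)(7.8000 + 5.8000i) / (7.8^2 + (-5.8)^2)
Numerator real = 18.6*7.8 - (18.7)*(-5.8) = 253.54
Numerator imag = -18.7*7.8 - 18.6*(-5.8) = -37.98
Denominator = 94.48
Re(z) = 253.54/94.48 = 2.6835
Im(z) = -37.98/94.48 = -0.4020

Re(z) = 2.6835, Im(z) = -0.4020


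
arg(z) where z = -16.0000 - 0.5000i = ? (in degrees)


Re = -16, Im = -0.5
arg = atan2(-0.5, -16) = -178.2101 degrees

arg(z) = -178.2101 degrees


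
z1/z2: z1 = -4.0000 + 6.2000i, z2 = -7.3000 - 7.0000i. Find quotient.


Conjugate of z2 = -7.3000 + 7.0000i
Numerator: (-4.0000 + 6.2000i)(-7.3000 + 7.0000i) = -14.2000 - 73.2600i
Denominator: (-7.3)^2 + (-7)^2 = 102.29
Result = (-14.2000 - 73.2600i)/102.29

-0.1388 - 0.7162i


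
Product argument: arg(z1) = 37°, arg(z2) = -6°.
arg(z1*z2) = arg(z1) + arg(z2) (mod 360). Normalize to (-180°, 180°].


arg(z1*z2) = 37° - 6° = 31°
Normalized to (-180°, 180°]: 31°

31°


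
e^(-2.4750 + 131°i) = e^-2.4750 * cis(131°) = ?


e^-2.4750 = 0.0842
cos(131°) = -0.6561
sin(131°) = 0.7547
Real = 0.0842*(-0.6561) = -0.0552
Imag = 0.0842*0.7547 = 0.0635

-0.0552 + 0.0635i


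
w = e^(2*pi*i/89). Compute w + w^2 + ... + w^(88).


With w = e^(2*pi*i/89), all 89 of the 89th roots of unity w^0 = 1, w, ..., w^(88) sum to 0: 1 + w + ... + w^(88) = (1 - w^89)/(1 - w) = 0 since w^89 = 1, w ≠ 1.
Removing the root 1: w + w^2 + ... + w^(88) = 0 - 1 = -1

Sum = -1


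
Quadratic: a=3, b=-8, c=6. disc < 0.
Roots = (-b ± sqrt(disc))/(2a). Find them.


disc = (-8)^2 - 4*3*6 = 64 - 72 = -8
sqrt(|disc|) = sqrt(8) = 2.8284
Real part = 8/(2*3) = 1.3333
Imag part = 2.8284/(2*3) = 0.4714

1.3333 ± 0.4714i


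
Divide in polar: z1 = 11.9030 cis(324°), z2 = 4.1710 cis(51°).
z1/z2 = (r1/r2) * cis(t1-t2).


r = 11.9030 / 4.1710 = 2.8538
theta = 324° - 51° = 273° = 273° (mod 360)

2.8538 cis(273°)


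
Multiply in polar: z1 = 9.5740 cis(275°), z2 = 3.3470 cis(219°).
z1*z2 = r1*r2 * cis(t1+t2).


r = 9.5740 * 3.3470 = 32.0442
theta = 275° + 219° = 494° = 134° (mod 360)

32.0442 cis(134°)


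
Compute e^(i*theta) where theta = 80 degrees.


cos(80°) = 0.1736
sin(80°) = 0.9848

e^(i*80°) = 0.1736 + 0.9848i


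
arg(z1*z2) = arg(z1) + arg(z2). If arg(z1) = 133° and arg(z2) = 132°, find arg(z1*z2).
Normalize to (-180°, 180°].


arg(z1*z2) = 133° + 132° = 265°
Normalized to (-180°, 180°]: -95°

-95°


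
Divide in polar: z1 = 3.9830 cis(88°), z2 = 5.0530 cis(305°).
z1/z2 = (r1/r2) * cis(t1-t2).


r = 3.9830 / 5.0530 = 0.7882
theta = 88° - 305° = -217° = 143° (mod 360)

0.7882 cis(143°)


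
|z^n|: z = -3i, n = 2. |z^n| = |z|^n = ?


|z| = sqrt(0+9) = sqrt(9) = 3
|z^2| = |z|^2 = 3^2 = 9

|z^2| = 9


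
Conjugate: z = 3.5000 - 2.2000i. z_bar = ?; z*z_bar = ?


z_bar = 3.5000 + 2.2000i
z*z_bar = 3.5^2 + (-2.2)^2 = 12.25 + 4.84 = 17.09

z_bar = 3.5000 + 2.2000i, z*z_bar = 17.09


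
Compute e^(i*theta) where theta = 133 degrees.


cos(133°) = -0.6820
sin(133°) = 0.7314

e^(i*133°) = -0.6820 + 0.7314i


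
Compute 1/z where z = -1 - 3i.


|z|^2 = 1+9 = 10
1/z = (-1 + 3i)/10

1/z = -0.1000 + 0.3000i


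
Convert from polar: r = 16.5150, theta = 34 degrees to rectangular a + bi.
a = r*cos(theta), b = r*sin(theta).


a = 16.5150*cos(34°) = 16.5150*0.82904 = 13.6916
b = 16.5150*sin(34°) = 16.5150*0.559193 = 9.2351

13.6916 + 9.2351i


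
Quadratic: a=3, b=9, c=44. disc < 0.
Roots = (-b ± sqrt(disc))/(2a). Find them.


disc = 9^2 - 4*3*44 = 81 - 528 = -447
sqrt(|disc|) = sqrt(447) = 21.1424
Real part = -9/(2*3) = -1.5000
Imag part = 21.1424/(2*3) = 3.5237

-1.5000 ± 3.5237i


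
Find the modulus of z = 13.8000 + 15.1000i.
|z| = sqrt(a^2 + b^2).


|z| = sqrt(13.8^2 + 15.1^2) = sqrt(190.44 + 228.01) = sqrt(418.45) = 20.4561

|z| = 20.4561


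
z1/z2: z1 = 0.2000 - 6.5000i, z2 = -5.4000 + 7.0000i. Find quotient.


Conjugate of z2 = -5.4000 - 7.0000i
Numerator: (0.2000 - 6.5000i)(-5.4000 - 7.0000i) = -46.5800 + 33.7000i
Denominator: (-5.4)^2 + 7^2 = 78.16
Result = (-46.5800 + 33.7000i)/78.16

-0.5960 + 0.4312i


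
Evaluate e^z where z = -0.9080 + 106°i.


e^-0.9080 = 0.4033
cos(106°) = -0.27564
sin(106°) = 0.9613
Real = 0.4033*(-0.27564) = -0.1112
Imag = 0.4033*0.9613 = 0.3877

-0.1112 + 0.3877i


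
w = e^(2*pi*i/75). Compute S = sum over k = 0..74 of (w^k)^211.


The roots are w_k = w^k with w = e^(2*pi*i/75), and (w^k)^211 = (w^211)^k.
So S = 1 + u + u^2 + ... + u^(74) with u = w^211.
211 = 2*75 + 61, so 211 is not a multiple of 75: u = (w^75)^2 * w^61 = w^61 ≠ 1 (w is a primitive 75th root), while u^75 = (w^75)^211 = 1.
Geometric series: S = (1 - u^75)/(1 - u) = (1 - 1)/(1 - u) = 0

S = 0


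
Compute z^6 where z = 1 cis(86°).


r^6 = 1^6 = 1
n*theta = 6*86° = 516° = 156° (mod 360)
a = 1*cos(156°) = -0.9135
b = 1*sin(156°) = 0.4067

1 cis(156°) = -0.9135 + 0.4067i


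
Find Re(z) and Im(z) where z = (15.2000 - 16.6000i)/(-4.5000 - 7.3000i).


Multiply by conjugate: (15.2000 - 16.6000i)(-4.5000 + 7.3000i) / ((-4.5)^2 + (-7.3)^2)
Numerator real = 15.2*(-4.5) - (16.6)*(-7.3) = 52.78
Numerator imag = -16.6*(-4.5) - 15.2*(-7.3) = 185.66
Denominator = 73.54
Re(z) = 52.78/73.54 = 0.7177
Im(z) = 185.66/73.54 = 2.5246

Re(z) = 0.7177, Im(z) = 2.5246


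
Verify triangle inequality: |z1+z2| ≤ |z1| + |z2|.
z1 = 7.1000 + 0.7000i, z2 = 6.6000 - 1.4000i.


|z1| = sqrt(7.1^2 + 0.7^2) = sqrt(50.9) = 7.1344
|z2| = sqrt(6.6^2 + (-1.4)^2) = sqrt(45.52) = 6.7469
z1+z2 = 13.7000 - 0.7000i
|z1+z2| = sqrt(188.18) = 13.7179
|z1|+|z2| = 7.1344 + 6.7469 = 13.8813

|z1+z2| = 13.7179 ≤ |z1|+|z2| = 13.8813 (verified)


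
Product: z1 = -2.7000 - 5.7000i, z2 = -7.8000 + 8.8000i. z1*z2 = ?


Real = -2.7*(-7.8) - (-5.7)*8.8 = 21.06 - (-50.16) = 71.22
Imag = -2.7*8.8 - (7.8)*(-5.7) = -23.76 + 44.46 = 20.7

71.2200 + 20.7000i


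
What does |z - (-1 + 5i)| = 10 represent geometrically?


|z - z0| = r is a circle with center z0 and radius r.
Center = (-1, 5), radius = 10

Circle with center (-1, 5) and radius 10


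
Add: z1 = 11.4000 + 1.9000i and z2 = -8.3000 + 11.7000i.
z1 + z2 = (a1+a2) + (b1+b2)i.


Real: 11.4 - 8.3 = 3.1
Imag: 1.9 + 11.7 = 13.6

3.1000 + 13.6000i


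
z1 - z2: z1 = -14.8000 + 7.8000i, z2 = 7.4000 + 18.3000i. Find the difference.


Real: -14.8 - 7.4 = -22.2
Imag: 7.8 - 18.3 = -10.5

-22.2000 - 10.5000i


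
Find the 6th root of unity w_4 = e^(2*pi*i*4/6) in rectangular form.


Angle = 360*4/6 = 240°
a = cos(240°) = -0.5000
b = sin(240°) = -0.8660

-0.5000 - 0.8660i


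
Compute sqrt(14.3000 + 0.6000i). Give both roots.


|z| = sqrt(204.49+0.36) = 14.3126
sqrt((|z|+a)/2) = sqrt((14.3126+14.3)/2) = sqrt(14.3063) = 3.7824
sqrt((|z|-a)/2) = sqrt((14.3126-14.3)/2) = sqrt(0.0063) = 0.0793

±(3.7824 + 0.0793i) i.e. 3.7824 + 0.0793i and -3.7824 - 0.0793i


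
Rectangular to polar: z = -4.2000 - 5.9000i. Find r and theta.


r = sqrt(17.64+34.81) = sqrt(52.45) = 7.2422
theta = atan2(-5.9, -4.2) = -125.4457 degrees

r = 7.2422, theta = -125.4457 degrees


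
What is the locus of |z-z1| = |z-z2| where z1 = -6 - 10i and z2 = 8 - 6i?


Equal distances means the locus is the perpendicular bisector of z1 and z2.
Midpoint = ((-6+8)/2, (-10+(-6))/2) = (1.0000, -8.0000)

Perpendicular bisector through (1.0000, -8.0000)


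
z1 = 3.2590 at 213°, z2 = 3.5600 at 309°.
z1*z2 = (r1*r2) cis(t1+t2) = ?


r = 3.2590 * 3.5600 = 11.6020
theta = 213° + 309° = 522° = 162° (mod 360)

11.6020 cis(162°)


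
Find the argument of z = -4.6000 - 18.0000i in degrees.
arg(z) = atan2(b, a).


Re = -4.6, Im = -18
arg = atan2(-18, -4.6) = -104.3354 degrees

arg(z) = -104.3354 degrees


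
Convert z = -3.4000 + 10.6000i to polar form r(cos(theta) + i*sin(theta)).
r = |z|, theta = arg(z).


r = sqrt(11.56+112.36) = sqrt(123.92) = 11.1319
theta = atan2(10.6, -3.4) = 107.7839 degrees

r = 11.1319, theta = 107.7839 degrees


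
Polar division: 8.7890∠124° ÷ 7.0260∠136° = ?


r = 8.7890 / 7.0260 = 1.2509
theta = 124° - 136° = -12° = 348° (mod 360)

1.2509 cis(348°)


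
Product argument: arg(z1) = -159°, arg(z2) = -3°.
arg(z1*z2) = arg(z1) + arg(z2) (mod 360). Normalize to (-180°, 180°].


arg(z1*z2) = -159° - 3° = -162°
Normalized to (-180°, 180°]: -162°

-162°


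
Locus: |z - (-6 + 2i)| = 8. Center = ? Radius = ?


|z - z0| = r is a circle with center z0 and radius r.
Center = (-6, 2), radius = 8

Circle with center (-6, 2) and radius 8


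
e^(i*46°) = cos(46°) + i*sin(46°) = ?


cos(46°) = 0.6947
sin(46°) = 0.7193

e^(i*46°) = 0.6947 + 0.7193i


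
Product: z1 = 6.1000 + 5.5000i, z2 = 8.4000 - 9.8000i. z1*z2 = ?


Real = 6.1*8.4 - 5.5*(-9.8) = 51.24 - (-53.9) = 105.14
Imag = 6.1*(-9.8) + 8.4*5.5 = -59.78 + 46.2 = -13.58

105.1400 - 13.5800i


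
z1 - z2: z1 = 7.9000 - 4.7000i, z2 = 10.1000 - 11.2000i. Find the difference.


Real: 7.9 - 10.1 = -2.2
Imag: -4.7 + 11.2 = 6.5

-2.2000 + 6.5000i


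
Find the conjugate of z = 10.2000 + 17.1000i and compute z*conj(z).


z_bar = 10.2000 - 17.1000i
z*z_bar = 10.2^2 + 17.1^2 = 104.04 + 292.41 = 396.45

z_bar = 10.2000 - 17.1000i, z*z_bar = 396.45


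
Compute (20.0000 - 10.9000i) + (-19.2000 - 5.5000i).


Real: 20 - 19.2 = 0.8
Imag: -10.9 - 5.5 = -16.4

0.8000 - 16.4000i


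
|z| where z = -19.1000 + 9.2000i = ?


|z| = sqrt((-19.1)^2 + 9.2^2) = sqrt(364.81 + 84.64) = sqrt(449.45) = 21.2002

|z| = 21.2002


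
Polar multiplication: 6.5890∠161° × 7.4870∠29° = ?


r = 6.5890 * 7.4870 = 49.3318
theta = 161° + 29° = 190° = 190° (mod 360)

49.3318 cis(190°)


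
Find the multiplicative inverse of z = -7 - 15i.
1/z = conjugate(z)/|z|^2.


|z|^2 = 49+225 = 274
1/z = (-7 + 15i)/274

1/z = -0.0255 + 0.0547i


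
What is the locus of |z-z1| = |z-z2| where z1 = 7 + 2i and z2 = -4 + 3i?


Equal distances means the locus is the perpendicular bisector of z1 and z2.
Midpoint = ((7+(-4))/2, (2+3)/2) = (1.5000, 2.5000)

Perpendicular bisector through (1.5000, 2.5000)


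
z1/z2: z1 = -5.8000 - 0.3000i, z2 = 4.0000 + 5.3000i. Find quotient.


Conjugate of z2 = 4.0000 - 5.3000i
Numerator: (-5.8000 - 0.3000i)(4.0000 - 5.3000i) = -24.7900 + 29.5400i
Denominator: 4^2 + 5.3^2 = 44.09
Result = (-24.7900 + 29.5400i)/44.09

-0.5623 + 0.6700i


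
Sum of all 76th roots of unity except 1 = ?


With w = e^(2*pi*i/76), all 76 of the 76th roots of unity w^0 = 1, w, ..., w^(75) sum to 0: 1 + w + ... + w^(75) = (1 - w^76)/(1 - w) = 0 since w^76 = 1, w ≠ 1.
Removing the root 1: w + w^2 + ... + w^(75) = 0 - 1 = -1

Sum = -1


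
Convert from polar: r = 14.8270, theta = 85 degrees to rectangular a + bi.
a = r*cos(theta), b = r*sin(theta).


a = 14.8270*cos(85°) = 14.8270*0.08716 = 1.2923
b = 14.8270*sin(85°) = 14.8270*0.996195 = 14.7706

1.2923 + 14.7706i


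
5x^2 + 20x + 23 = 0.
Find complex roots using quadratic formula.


disc = 20^2 - 4*5*23 = 400 - 460 = -60
sqrt(|disc|) = sqrt(60) = 7.7460
Real part = -20/(2*5) = -2.0000
Imag part = 7.7460/(2*5) = 0.7746

-2.0000 ± 0.7746i


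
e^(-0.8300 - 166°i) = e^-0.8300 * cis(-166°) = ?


e^-0.8300 = 0.4360
cos(-166°) = -0.9703
sin(-166°) = -0.2419
Real = 0.4360*(-0.9703) = -0.4231
Imag = 0.4360*(-0.2419) = -0.1055

-0.4231 - 0.1055i


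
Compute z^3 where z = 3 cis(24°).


r^3 = 3^3 = 27
n*theta = 3*24° = 72° = 72° (mod 360)
a = 27*cos(72°) = 8.3435
b = 27*sin(72°) = 25.6785

27 cis(72°) = 8.3435 + 25.6785i


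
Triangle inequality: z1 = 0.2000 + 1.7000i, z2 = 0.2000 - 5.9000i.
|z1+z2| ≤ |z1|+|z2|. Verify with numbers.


|z1| = sqrt(0.2^2 + 1.7^2) = sqrt(2.93) = 1.7117
|z2| = sqrt(0.2^2 + (-5.9)^2) = sqrt(34.85) = 5.9034
z1+z2 = 0.4000 - 4.2000i
|z1+z2| = sqrt(17.8) = 4.2190
|z1|+|z2| = 1.7117 + 5.9034 = 7.6151

|z1+z2| = 4.2190 ≤ |z1|+|z2| = 7.6151 (verified)


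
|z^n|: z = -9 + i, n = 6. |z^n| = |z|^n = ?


|z| = sqrt(81+1) = sqrt(82) = 9.0554
|z^6| = |z|^6 = (sqrt(82))^6 = 82^3 = 551368

|z^6| = 551368


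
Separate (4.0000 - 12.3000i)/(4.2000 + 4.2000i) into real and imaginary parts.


Multiply by conjugate: (4.0000 - 12.3000i)(4.2000 - 4.2000i) / (4.2^2 + 4.2^2)
Numerator real = 4*4.2 - (12.3)*4.2 = -34.86
Numerator imag = -12.3*4.2 - 4*4.2 = -68.46
Denominator = 35.28
Re(z) = -34.86/35.28 = -0.9881
Im(z) = -68.46/35.28 = -1.9405

Re(z) = -0.9881, Im(z) = -1.9405


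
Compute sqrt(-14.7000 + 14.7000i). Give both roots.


|z| = sqrt(216.09+216.09) = 20.7889
sqrt((|z|+a)/2) = sqrt((20.7889+(-14.7))/2) = sqrt(3.0445) = 1.7448
sqrt((|z|-a)/2) = sqrt((20.7889-(-14.7))/2) = sqrt(17.7445) = 4.2124

±(1.7448 + 4.2124i) i.e. 1.7448 + 4.2124i and -1.7448 - 4.2124i


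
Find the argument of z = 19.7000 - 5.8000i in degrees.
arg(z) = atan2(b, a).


Re = 19.7, Im = -5.8
arg = atan2(-5.8, 19.7) = -16.4053 degrees

arg(z) = -16.4053 degrees


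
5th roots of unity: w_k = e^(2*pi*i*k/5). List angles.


The 5th roots of unity are cis(360k/5°) for k=0..4
Angle step = 360/5 = 72°
Primitive root: cis(72°)
Primitive root = 0.3090 + 0.9511i

5 roots at angles: 0°, 72°, 144°, 216°, 288°


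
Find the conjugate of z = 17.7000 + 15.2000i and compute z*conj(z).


z_bar = 17.7000 - 15.2000i
z*z_bar = 17.7^2 + 15.2^2 = 313.29 + 231.04 = 544.33

z_bar = 17.7000 - 15.2000i, z*z_bar = 544.33


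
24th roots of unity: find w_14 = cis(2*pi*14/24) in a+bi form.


Angle = 360*14/24 = 210°
a = cos(210°) = -0.8660
b = sin(210°) = -0.5000

-0.8660 - 0.5000i


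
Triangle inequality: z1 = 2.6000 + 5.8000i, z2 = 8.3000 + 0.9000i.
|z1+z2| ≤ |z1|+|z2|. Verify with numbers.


|z1| = sqrt(2.6^2 + 5.8^2) = sqrt(40.4) = 6.3561
|z2| = sqrt(8.3^2 + 0.9^2) = sqrt(69.7) = 8.3487
z1+z2 = 10.9000 + 6.7000i
|z1+z2| = sqrt(163.7) = 12.7945
|z1|+|z2| = 6.3561 + 8.3487 = 14.7048

|z1+z2| = 12.7945 ≤ |z1|+|z2| = 14.7048 (verified)


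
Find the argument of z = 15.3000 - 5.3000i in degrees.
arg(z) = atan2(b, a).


Re = 15.3, Im = -5.3
arg = atan2(-5.3, 15.3) = -19.1064 degrees

arg(z) = -19.1064 degrees


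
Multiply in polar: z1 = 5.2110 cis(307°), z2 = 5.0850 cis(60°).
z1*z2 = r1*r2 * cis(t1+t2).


r = 5.2110 * 5.0850 = 26.4979
theta = 307° + 60° = 367° = 7° (mod 360)

26.4979 cis(7°)


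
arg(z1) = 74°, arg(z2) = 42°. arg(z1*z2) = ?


arg(z1*z2) = 74° + 42° = 116°
Normalized to (-180°, 180°]: 116°

116°


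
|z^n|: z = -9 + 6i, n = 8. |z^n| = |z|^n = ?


|z| = sqrt(81+36) = sqrt(117) = 10.8167
|z^8| = |z|^8 = (sqrt(117))^8 = 117^4 = 187388721

|z^8| = 187388721


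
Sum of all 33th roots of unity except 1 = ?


With w = e^(2*pi*i/33), all 33 of the 33th roots of unity w^0 = 1, w, ..., w^(32) sum to 0: 1 + w + ... + w^(32) = (1 - w^33)/(1 - w) = 0 since w^33 = 1, w ≠ 1.
Removing the root 1: w + w^2 + ... + w^(32) = 0 - 1 = -1

Sum = -1


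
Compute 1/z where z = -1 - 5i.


|z|^2 = 1+25 = 26
1/z = (-1 + 5i)/26

1/z = -0.0385 + 0.1923i


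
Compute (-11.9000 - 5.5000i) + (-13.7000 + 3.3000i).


Real: -11.9 - 13.7 = -25.6
Imag: -5.5 + 3.3 = -2.2

-25.6000 - 2.2000i


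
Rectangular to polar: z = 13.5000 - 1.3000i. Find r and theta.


r = sqrt(182.25+1.69) = sqrt(183.94) = 13.5624
theta = atan2(-1.3, 13.5) = -5.5004 degrees

r = 13.5624, theta = -5.5004 degrees


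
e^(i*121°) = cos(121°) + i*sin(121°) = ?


cos(121°) = -0.5150
sin(121°) = 0.8572

e^(i*121°) = -0.5150 + 0.8572i


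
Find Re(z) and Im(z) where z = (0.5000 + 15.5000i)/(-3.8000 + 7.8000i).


Multiply by conjugate: (0.5000 + 15.5000i)(-3.8000 - 7.8000i) / ((-3.8)^2 + 7.8^2)
Numerator real = 0.5*(-3.8) + 15.5*7.8 = 119
Numerator imag = 15.5*(-3.8) - 0.5*7.8 = -62.8
Denominator = 75.28
Re(z) = 119/75.28 = 1.5808
Im(z) = -62.8/75.28 = -0.8342

Re(z) = 1.5808, Im(z) = -0.8342


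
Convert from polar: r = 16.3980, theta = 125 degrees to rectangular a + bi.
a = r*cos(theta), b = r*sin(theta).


a = 16.3980*cos(125°) = 16.3980*(-0.573576) = -9.4055
b = 16.3980*sin(125°) = 16.3980*0.819152 = 13.4325

-9.4055 + 13.4325i


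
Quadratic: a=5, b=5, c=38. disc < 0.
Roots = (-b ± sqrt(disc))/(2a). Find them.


disc = 5^2 - 4*5*38 = 25 - 760 = -735
sqrt(|disc|) = sqrt(735) = 27.1109
Real part = -5/(2*5) = -0.5000
Imag part = 27.1109/(2*5) = 2.7111

-0.5000 ± 2.7111i


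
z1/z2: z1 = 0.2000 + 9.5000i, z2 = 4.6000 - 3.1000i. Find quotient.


Conjugate of z2 = 4.6000 + 3.1000i
Numerator: (0.2000 + 9.5000i)(4.6000 + 3.1000i) = -28.5300 + 44.3200i
Denominator: 4.6^2 + (-3.1)^2 = 30.77
Result = (-28.5300 + 44.3200i)/30.77

-0.9272 + 1.4404i


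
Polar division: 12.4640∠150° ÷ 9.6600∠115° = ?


r = 12.4640 / 9.6600 = 1.2903
theta = 150° - 115° = 35° = 35° (mod 360)

1.2903 cis(35°)


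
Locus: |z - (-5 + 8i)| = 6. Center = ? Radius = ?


|z - z0| = r is a circle with center z0 and radius r.
Center = (-5, 8), radius = 6

Circle with center (-5, 8) and radius 6


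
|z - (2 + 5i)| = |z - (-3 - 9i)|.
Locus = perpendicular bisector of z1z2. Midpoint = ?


Equal distances means the locus is the perpendicular bisector of z1 and z2.
Midpoint = ((2+(-3))/2, (5+(-9))/2) = (-0.5000, -2.0000)

Perpendicular bisector through (-0.5000, -2.0000)


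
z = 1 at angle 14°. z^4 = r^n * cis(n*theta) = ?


r^4 = 1^4 = 1
n*theta = 4*14° = 56° = 56° (mod 360)
a = 1*cos(56°) = 0.5592
b = 1*sin(56°) = 0.8290

1 cis(56°) = 0.5592 + 0.8290i


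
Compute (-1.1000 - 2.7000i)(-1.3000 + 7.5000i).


Real = -1.1*(-1.3) - (-2.7)*7.5 = 1.43 - (-20.25) = 21.68
Imag = -1.1*7.5 - (1.3)*(-2.7) = -8.25 + 3.51 = -4.74

21.6800 - 4.7400i


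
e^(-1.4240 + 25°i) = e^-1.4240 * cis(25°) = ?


e^-1.4240 = 0.24075
cos(25°) = 0.9063
sin(25°) = 0.4226
Real = 0.24075*0.9063 = 0.2182
Imag = 0.24075*0.4226 = 0.1017

0.2182 + 0.1017i


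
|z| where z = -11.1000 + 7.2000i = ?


|z| = sqrt((-11.1)^2 + 7.2^2) = sqrt(123.21 + 51.84) = sqrt(175.05) = 13.2306

|z| = 13.2306


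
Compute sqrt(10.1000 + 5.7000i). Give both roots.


|z| = sqrt(102.01+32.49) = 11.5974
sqrt((|z|+a)/2) = sqrt((11.5974+10.1)/2) = sqrt(10.8487) = 3.2937
sqrt((|z|-a)/2) = sqrt((11.5974-10.1)/2) = sqrt(0.7487) = 0.8653

±(3.2937 + 0.8653i) i.e. 3.2937 + 0.8653i and -3.2937 - 0.8653i


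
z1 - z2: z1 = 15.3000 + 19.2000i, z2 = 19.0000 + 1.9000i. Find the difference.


Real: 15.3 - 19 = -3.7
Imag: 19.2 - 1.9 = 17.3

-3.7000 + 17.3000i


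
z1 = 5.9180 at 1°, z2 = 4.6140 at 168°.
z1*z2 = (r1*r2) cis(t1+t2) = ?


r = 5.9180 * 4.6140 = 27.3057
theta = 1° + 168° = 169° = 169° (mod 360)

27.3057 cis(169°)


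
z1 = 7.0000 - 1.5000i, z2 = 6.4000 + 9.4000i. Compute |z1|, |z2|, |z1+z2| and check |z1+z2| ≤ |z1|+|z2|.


|z1| = sqrt(7^2 + (-1.5)^2) = sqrt(51.25) = 7.1589
|z2| = sqrt(6.4^2 + 9.4^2) = sqrt(129.32) = 11.3719
z1+z2 = 13.4000 + 7.9000i
|z1+z2| = sqrt(241.97) = 15.5554
|z1|+|z2| = 7.1589 + 11.3719 = 18.5308

|z1+z2| = 15.5554 ≤ |z1|+|z2| = 18.5308 (verified)


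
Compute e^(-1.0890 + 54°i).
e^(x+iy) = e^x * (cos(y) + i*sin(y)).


e^-1.0890 = 0.3366
cos(54°) = 0.587785
sin(54°) = 0.809
Real = 0.3366*0.587785 = 0.1978
Imag = 0.3366*0.809 = 0.2723

0.1978 + 0.2723i


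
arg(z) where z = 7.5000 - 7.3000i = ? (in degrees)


Re = 7.5, Im = -7.3
arg = atan2(-7.3, 7.5) = -44.2258 degrees

arg(z) = -44.2258 degrees


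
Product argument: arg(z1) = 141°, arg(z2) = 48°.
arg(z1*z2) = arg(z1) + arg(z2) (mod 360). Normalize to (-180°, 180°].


arg(z1*z2) = 141° + 48° = 189°
Normalized to (-180°, 180°]: -171°

-171°


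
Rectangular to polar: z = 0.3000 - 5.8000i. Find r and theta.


r = sqrt(0.09+33.64) = sqrt(33.73) = 5.8078
theta = atan2(-5.8, 0.3) = -87.0391 degrees

r = 5.8078, theta = -87.0391 degrees


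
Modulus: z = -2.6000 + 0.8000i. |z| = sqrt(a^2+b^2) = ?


|z| = sqrt((-2.6)^2 + 0.8^2) = sqrt(6.76 + 0.64) = sqrt(7.4) = 2.7203

|z| = 2.7203


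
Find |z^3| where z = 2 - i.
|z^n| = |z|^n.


|z| = sqrt(4+1) = sqrt(5) = 2.2361
|z^3| = |z|^3 = (sqrt(5))^3 = 5*sqrt(5)

|z^3| = 5*sqrt(5) ≈ 11.1803


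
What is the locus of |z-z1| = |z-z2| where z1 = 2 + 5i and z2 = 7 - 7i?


Equal distances means the locus is the perpendicular bisector of z1 and z2.
Midpoint = ((2+7)/2, (5+(-7))/2) = (4.5000, -1.0000)

Perpendicular bisector through (4.5000, -1.0000)


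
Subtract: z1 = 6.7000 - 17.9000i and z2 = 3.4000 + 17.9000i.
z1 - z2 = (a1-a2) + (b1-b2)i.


Real: 6.7 - 3.4 = 3.3
Imag: -17.9 - 17.9 = -35.8

3.3000 - 35.8000i


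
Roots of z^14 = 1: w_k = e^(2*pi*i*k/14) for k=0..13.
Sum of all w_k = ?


The sum of all 14th roots of unity is 0.
Geometric series: (1 - w^14)/(1 - w) = (1-1)/(1-w) = 0 since w^14 = 1, w ≠ 1.
Alternatively: coefficient of z^13 in z^14 - 1 is 0.

0


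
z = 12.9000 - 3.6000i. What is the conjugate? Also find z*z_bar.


z_bar = 12.9000 + 3.6000i
z*z_bar = 12.9^2 + (-3.6)^2 = 166.41 + 12.96 = 179.37

z_bar = 12.9000 + 3.6000i, z*z_bar = 179.37


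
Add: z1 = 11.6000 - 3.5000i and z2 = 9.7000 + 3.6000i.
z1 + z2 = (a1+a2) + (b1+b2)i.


Real: 11.6 + 9.7 = 21.3
Imag: -3.5 + 3.6 = 0.1

21.3000 + 0.1000i


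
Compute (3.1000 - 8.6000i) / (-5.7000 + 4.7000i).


Conjugate of z2 = -5.7000 - 4.7000i
Numerator: (3.1000 - 8.6000i)(-5.7000 - 4.7000i) = -58.0900 + 34.4500i
Denominator: (-5.7)^2 + 4.7^2 = 54.58
Result = (-58.0900 + 34.4500i)/54.58

-1.0643 + 0.6312i


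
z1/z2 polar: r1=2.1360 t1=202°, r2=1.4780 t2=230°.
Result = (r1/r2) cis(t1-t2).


r = 2.1360 / 1.4780 = 1.4452
theta = 202° - 230° = -28° = 332° (mod 360)

1.4452 cis(332°)


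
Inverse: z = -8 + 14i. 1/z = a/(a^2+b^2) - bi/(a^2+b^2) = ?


|z|^2 = 64+196 = 260
1/z = (-8 - 14i)/260

1/z = -0.0308 - 0.0538i


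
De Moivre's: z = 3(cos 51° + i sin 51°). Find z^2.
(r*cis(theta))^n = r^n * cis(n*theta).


r^2 = 3^2 = 9
n*theta = 2*51° = 102° = 102° (mod 360)
a = 9*cos(102°) = -1.8712
b = 9*sin(102°) = 8.8033

9 cis(102°) = -1.8712 + 8.8033i


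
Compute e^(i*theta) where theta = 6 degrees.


cos(6°) = 0.9945
sin(6°) = 0.1045

e^(i*6°) = 0.9945 + 0.1045i


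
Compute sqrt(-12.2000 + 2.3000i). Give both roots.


|z| = sqrt(148.84+5.29) = 12.4149
sqrt((|z|+a)/2) = sqrt((12.4149+(-12.2))/2) = sqrt(0.1075) = 0.3278
sqrt((|z|-a)/2) = sqrt((12.4149-(-12.2))/2) = sqrt(12.3075) = 3.5082

±(0.3278 + 3.5082i) i.e. 0.3278 + 3.5082i and -0.3278 - 3.5082i


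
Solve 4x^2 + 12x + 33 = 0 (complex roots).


disc = 12^2 - 4*4*33 = 144 - 528 = -384
sqrt(|disc|) = sqrt(384) = 19.5959
Real part = -12/(2*4) = -1.5000
Imag part = 19.5959/(2*4) = 2.4495

-1.5000 ± 2.4495i


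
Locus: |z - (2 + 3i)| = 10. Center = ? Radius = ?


|z - z0| = r is a circle with center z0 and radius r.
Center = (2, 3), radius = 10

Circle with center (2, 3) and radius 10


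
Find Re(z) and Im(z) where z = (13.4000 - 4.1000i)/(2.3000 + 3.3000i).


Multiply by conjugate: (13.4000 - 4.1000i)(2.3000 - 3.3000i) / (2.3^2 + 3.3^2)
Numerator real = 13.4*2.3 - (4.1)*3.3 = 17.29
Numerator imag = -4.1*2.3 - 13.4*3.3 = -53.65
Denominator = 16.18
Re(z) = 17.29/16.18 = 1.0686
Im(z) = -53.65/16.18 = -3.3158

Re(z) = 1.0686, Im(z) = -3.3158


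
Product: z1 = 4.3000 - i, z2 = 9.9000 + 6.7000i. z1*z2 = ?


Real = 4.3*9.9 - (-1)*6.7 = 42.57 - (-6.7) = 49.27
Imag = 4.3*6.7 + 9.9*(-1) = 28.81 - (9.9) = 18.91

49.2700 + 18.9100i


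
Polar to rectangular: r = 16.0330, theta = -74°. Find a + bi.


a = 16.0330*cos(-74°) = 16.0330*0.27564 = 4.4193
b = 16.0330*sin(-74°) = 16.0330*(-0.96126) = -15.4119

4.4193 - 15.4119i


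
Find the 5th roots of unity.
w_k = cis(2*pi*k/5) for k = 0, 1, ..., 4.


The 5th roots of unity are cis(360k/5°) for k=0..4
Angle step = 360/5 = 72°
Primitive root: cis(72°)
Primitive root = 0.3090 + 0.9511i

5 roots at angles: 0°, 72°, 144°, 216°, 288°


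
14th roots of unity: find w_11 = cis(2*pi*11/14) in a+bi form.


Angle = 360*11/14 = 282.8571°
a = cos(282.8571°) = 0.2225
b = sin(282.8571°) = -0.9749

0.2225 - 0.9749i


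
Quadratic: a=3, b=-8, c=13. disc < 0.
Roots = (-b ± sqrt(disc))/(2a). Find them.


disc = (-8)^2 - 4*3*13 = 64 - 156 = -92
sqrt(|disc|) = sqrt(92) = 9.5917
Real part = 8/(2*3) = 1.3333
Imag part = 9.5917/(2*3) = 1.5986

1.3333 ± 1.5986i


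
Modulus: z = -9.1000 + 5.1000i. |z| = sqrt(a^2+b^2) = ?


|z| = sqrt((-9.1)^2 + 5.1^2) = sqrt(82.81 + 26.01) = sqrt(108.82) = 10.4317

|z| = 10.4317


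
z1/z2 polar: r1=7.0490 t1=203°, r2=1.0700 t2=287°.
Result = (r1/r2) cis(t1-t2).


r = 7.0490 / 1.0700 = 6.5879
theta = 203° - 287° = -84° = 276° (mod 360)

6.5879 cis(276°)


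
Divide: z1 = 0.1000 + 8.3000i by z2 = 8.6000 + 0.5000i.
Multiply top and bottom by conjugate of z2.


Conjugate of z2 = 8.6000 - 0.5000i
Numerator: (0.1000 + 8.3000i)(8.6000 - 0.5000i) = 5.0100 + 71.3300i
Denominator: 8.6^2 + 0.5^2 = 74.21
Result = (5.0100 + 71.3300i)/74.21

0.0675 + 0.9612i


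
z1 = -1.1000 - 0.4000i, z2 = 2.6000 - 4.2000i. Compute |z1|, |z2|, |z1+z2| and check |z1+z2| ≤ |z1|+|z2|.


|z1| = sqrt((-1.1)^2 + (-0.4)^2) = sqrt(1.37) = 1.1705
|z2| = sqrt(2.6^2 + (-4.2)^2) = sqrt(24.4) = 4.9396
z1+z2 = 1.5000 - 4.6000i
|z1+z2| = sqrt(23.41) = 4.8384
|z1|+|z2| = 1.1705 + 4.9396 = 6.1101

|z1+z2| = 4.8384 ≤ |z1|+|z2| = 6.1101 (verified)


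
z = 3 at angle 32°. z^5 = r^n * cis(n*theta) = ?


r^5 = 3^5 = 243
n*theta = 5*32° = 160° = 160° (mod 360)
a = 243*cos(160°) = -228.3453
b = 243*sin(160°) = 83.1109

243 cis(160°) = -228.3453 + 83.1109i


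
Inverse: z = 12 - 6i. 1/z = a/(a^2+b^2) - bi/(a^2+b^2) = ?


|z|^2 = 144+36 = 180
1/z = (12 + 6i)/180

1/z = 0.0667 + 0.0333i


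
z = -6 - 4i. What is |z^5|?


|z| = sqrt(36+16) = sqrt(52) = 7.2111
|z^5| = |z|^5 = (sqrt(52))^5 = 52^2 * sqrt(52) = 2704*sqrt(52)

|z^5| = 2704*sqrt(52) ≈ 19498.8213


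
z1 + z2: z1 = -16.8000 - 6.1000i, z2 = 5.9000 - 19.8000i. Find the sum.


Real: -16.8 + 5.9 = -10.9
Imag: -6.1 - 19.8 = -25.9

-10.9000 - 25.9000i


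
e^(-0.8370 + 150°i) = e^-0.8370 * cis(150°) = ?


e^-0.8370 = 0.4330
cos(150°) = -0.866
sin(150°) = 0.5
Real = 0.4330*(-0.866) = -0.3750
Imag = 0.4330*0.5 = 0.2165

-0.3750 + 0.2165i


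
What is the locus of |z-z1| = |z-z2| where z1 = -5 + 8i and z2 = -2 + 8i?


Equal distances means the locus is the perpendicular bisector of z1 and z2.
Midpoint = ((-5+(-2))/2, (8+8)/2) = (-3.5000, 8.0000)

Perpendicular bisector through (-3.5000, 8.0000)


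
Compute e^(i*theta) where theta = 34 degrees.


cos(34°) = 0.8290
sin(34°) = 0.5592

e^(i*34°) = 0.8290 + 0.5592i


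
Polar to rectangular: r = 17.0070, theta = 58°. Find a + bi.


a = 17.0070*cos(58°) = 17.0070*0.52992 = 9.0123
b = 17.0070*sin(58°) = 17.0070*0.84805 = 14.4228

9.0123 + 14.4228i


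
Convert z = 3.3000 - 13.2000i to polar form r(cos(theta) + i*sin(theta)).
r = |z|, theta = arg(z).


r = sqrt(10.89+174.24) = sqrt(185.13) = 13.6062
theta = atan2(-13.2, 3.3) = -75.9638 degrees

r = 13.6062, theta = -75.9638 degrees
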